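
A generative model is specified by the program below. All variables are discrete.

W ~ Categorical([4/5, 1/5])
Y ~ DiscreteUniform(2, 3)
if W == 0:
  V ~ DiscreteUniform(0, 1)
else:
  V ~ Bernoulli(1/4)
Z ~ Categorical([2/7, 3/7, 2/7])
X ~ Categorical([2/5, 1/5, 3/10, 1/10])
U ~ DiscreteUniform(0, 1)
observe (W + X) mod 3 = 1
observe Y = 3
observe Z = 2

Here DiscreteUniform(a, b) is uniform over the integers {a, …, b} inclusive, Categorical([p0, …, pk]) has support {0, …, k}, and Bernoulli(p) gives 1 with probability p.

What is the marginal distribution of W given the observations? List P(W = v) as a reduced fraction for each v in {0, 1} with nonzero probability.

P(W=0) = 8/13, P(W=1) = 5/13

Enumerate traces; 12 have nonzero weight after conditioning:
  (W=0, Y=3, V=0, Z=2, X=1, U=0) weight 1/175
  (W=0, Y=3, V=0, Z=2, X=1, U=1) weight 1/175
  (W=0, Y=3, V=1, Z=2, X=1, U=0) weight 1/175
  (W=0, Y=3, V=1, Z=2, X=1, U=1) weight 1/175
  (W=1, Y=3, V=0, Z=2, X=0, U=0) weight 3/700
  (W=1, Y=3, V=0, Z=2, X=0, U=1) weight 3/700
  (W=1, Y=3, V=0, Z=2, X=3, U=0) weight 3/2800
  (W=1, Y=3, V=0, Z=2, X=3, U=1) weight 3/2800
  … 4 more
Group by W:
  weight(W=0) = 4/175
  weight(W=1) = 1/70
Total weight = 4/175 + 1/70 = 13/350
P(W=0 | obs) = 4/175 / 13/350 = 8/13
P(W=1 | obs) = 1/70 / 13/350 = 5/13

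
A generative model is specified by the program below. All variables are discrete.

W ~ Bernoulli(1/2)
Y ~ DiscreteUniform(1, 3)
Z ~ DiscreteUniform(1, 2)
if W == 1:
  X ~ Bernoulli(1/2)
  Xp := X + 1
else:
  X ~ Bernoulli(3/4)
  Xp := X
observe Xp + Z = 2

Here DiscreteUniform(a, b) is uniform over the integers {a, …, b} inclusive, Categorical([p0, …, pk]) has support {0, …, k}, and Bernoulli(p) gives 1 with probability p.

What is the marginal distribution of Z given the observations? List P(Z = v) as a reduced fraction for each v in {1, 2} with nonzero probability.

Enumerate traces; 9 have nonzero weight after conditioning:
  (W=0, Y=1, Z=1, X=1) weight 1/16
  (W=0, Y=1, Z=2, X=0) weight 1/48
  (W=0, Y=2, Z=1, X=1) weight 1/16
  (W=0, Y=2, Z=2, X=0) weight 1/48
  (W=0, Y=3, Z=1, X=1) weight 1/16
  (W=0, Y=3, Z=2, X=0) weight 1/48
  (W=1, Y=1, Z=1, X=0) weight 1/24
  (W=1, Y=2, Z=1, X=0) weight 1/24
  … 1 more
Group by Z:
  weight(Z=1) = 5/16
  weight(Z=2) = 1/16
Total weight = 5/16 + 1/16 = 3/8
P(Z=1 | obs) = 5/16 / 3/8 = 5/6
P(Z=2 | obs) = 1/16 / 3/8 = 1/6

P(Z=1) = 5/6, P(Z=2) = 1/6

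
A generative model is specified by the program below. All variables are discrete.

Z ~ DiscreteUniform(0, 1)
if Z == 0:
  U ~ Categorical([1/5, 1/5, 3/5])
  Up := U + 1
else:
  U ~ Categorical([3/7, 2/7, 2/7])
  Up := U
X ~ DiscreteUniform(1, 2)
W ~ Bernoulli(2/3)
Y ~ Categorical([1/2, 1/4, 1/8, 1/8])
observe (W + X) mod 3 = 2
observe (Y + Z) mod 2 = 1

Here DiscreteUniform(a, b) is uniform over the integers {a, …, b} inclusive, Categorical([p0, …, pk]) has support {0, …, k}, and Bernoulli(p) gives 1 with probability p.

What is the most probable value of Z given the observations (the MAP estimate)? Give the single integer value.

Enumerate traces; 24 have nonzero weight after conditioning:
  (Z=0, U=0, X=1, W=1, Y=1) weight 1/120
  (Z=0, U=0, X=1, W=1, Y=3) weight 1/240
  (Z=0, U=0, X=2, W=0, Y=1) weight 1/240
  (Z=0, U=0, X=2, W=0, Y=3) weight 1/480
  (Z=0, U=1, X=1, W=1, Y=1) weight 1/120
  (Z=0, U=1, X=1, W=1, Y=3) weight 1/240
  (Z=0, U=1, X=2, W=0, Y=1) weight 1/240
  (Z=0, U=1, X=2, W=0, Y=3) weight 1/480
  (Z=1, U=0, X=1, W=1, Y=0) weight 1/28
  … 15 more
Group by Z:
  weight(Z=0) = 3/32
  weight(Z=1) = 5/32
Total weight = 3/32 + 5/32 = 1/4
P(Z=0 | obs) = 3/32 / 1/4 = 3/8
P(Z=1 | obs) = 5/32 / 1/4 = 5/8
argmax = 1

argmax_v P(Z = v | obs) = 1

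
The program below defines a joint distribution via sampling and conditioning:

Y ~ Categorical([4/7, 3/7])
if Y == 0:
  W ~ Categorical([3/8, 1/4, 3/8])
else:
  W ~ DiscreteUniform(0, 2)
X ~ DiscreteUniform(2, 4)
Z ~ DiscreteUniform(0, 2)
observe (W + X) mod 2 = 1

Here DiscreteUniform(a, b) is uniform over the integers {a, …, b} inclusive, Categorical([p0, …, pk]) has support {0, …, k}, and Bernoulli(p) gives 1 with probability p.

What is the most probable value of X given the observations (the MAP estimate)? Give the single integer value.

argmax_v P(X = v | obs) = 3

Enumerate traces; 24 have nonzero weight after conditioning:
  (Y=0, W=0, X=3, Z=0) weight 1/42
  (Y=0, W=0, X=3, Z=1) weight 1/42
  (Y=0, W=0, X=3, Z=2) weight 1/42
  (Y=0, W=1, X=2, Z=0) weight 1/63
  (Y=0, W=1, X=2, Z=1) weight 1/63
  (Y=0, W=1, X=2, Z=2) weight 1/63
  (Y=0, W=1, X=4, Z=0) weight 1/63
  (Y=0, W=1, X=4, Z=1) weight 1/63
  … 16 more
Group by X:
  weight(X=2) = 2/21
  weight(X=3) = 5/21
  weight(X=4) = 2/21
Total weight = 2/21 + 5/21 + 2/21 = 3/7
P(X=2 | obs) = 2/21 / 3/7 = 2/9
P(X=3 | obs) = 5/21 / 3/7 = 5/9
P(X=4 | obs) = 2/21 / 3/7 = 2/9
argmax = 3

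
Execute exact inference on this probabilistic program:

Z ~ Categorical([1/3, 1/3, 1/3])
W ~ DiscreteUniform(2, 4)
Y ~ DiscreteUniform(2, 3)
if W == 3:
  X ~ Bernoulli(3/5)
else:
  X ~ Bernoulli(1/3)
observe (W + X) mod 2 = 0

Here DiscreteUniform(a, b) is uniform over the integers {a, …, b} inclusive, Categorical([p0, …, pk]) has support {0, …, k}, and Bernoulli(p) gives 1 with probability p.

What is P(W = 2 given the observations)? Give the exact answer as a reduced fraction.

Enumerate traces; 18 have nonzero weight after conditioning:
  (Z=0, W=2, Y=2, X=0) weight 1/27
  (Z=0, W=2, Y=3, X=0) weight 1/27
  (Z=0, W=3, Y=2, X=1) weight 1/30
  (Z=0, W=3, Y=3, X=1) weight 1/30
  (Z=0, W=4, Y=2, X=0) weight 1/27
  (Z=0, W=4, Y=3, X=0) weight 1/27
  (Z=1, W=2, Y=2, X=0) weight 1/27
  (Z=1, W=2, Y=3, X=0) weight 1/27
  … 10 more
Group by W:
  weight(W=2) = 2/9
  weight(W=3) = 1/5
  weight(W=4) = 2/9
Total weight = 2/9 + 1/5 + 2/9 = 29/45
P(W=2 | obs) = 2/9 / 29/45 = 10/29
P(W=3 | obs) = 1/5 / 29/45 = 9/29
P(W=4 | obs) = 2/9 / 29/45 = 10/29

P(W = 2 | obs) = 10/29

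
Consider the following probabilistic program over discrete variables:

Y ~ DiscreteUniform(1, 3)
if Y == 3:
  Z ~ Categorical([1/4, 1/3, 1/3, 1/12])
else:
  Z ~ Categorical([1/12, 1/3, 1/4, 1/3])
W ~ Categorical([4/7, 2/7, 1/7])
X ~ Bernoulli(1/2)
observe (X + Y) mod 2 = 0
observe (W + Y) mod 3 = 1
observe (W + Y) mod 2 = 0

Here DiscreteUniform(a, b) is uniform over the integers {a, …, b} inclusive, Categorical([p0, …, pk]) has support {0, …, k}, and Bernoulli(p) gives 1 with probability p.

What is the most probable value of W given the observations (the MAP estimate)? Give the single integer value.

Enumerate traces; 8 have nonzero weight after conditioning:
  (Y=2, Z=0, W=2, X=0) weight 1/504
  (Y=2, Z=1, W=2, X=0) weight 1/126
  (Y=2, Z=2, W=2, X=0) weight 1/168
  (Y=2, Z=3, W=2, X=0) weight 1/126
  (Y=3, Z=0, W=1, X=1) weight 1/84
  (Y=3, Z=1, W=1, X=1) weight 1/63
  (Y=3, Z=2, W=1, X=1) weight 1/63
  (Y=3, Z=3, W=1, X=1) weight 1/252
Group by W:
  weight(W=1) = 1/21
  weight(W=2) = 1/42
Total weight = 1/21 + 1/42 = 1/14
P(W=1 | obs) = 1/21 / 1/14 = 2/3
P(W=2 | obs) = 1/42 / 1/14 = 1/3
argmax = 1

argmax_v P(W = v | obs) = 1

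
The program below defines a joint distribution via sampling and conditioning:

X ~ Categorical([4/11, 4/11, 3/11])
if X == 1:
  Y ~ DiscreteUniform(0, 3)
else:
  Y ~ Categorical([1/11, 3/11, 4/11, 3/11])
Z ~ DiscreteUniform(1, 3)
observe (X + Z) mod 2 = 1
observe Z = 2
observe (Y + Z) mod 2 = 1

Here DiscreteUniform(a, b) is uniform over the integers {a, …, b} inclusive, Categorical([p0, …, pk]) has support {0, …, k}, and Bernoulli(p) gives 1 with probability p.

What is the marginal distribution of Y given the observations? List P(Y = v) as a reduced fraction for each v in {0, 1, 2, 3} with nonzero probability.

Enumerate traces; 2 have nonzero weight after conditioning:
  (X=1, Y=1, Z=2) weight 1/33
  (X=1, Y=3, Z=2) weight 1/33
Group by Y:
  weight(Y=1) = 1/33
  weight(Y=3) = 1/33
Total weight = 1/33 + 1/33 = 2/33
P(Y=1 | obs) = 1/33 / 2/33 = 1/2
P(Y=3 | obs) = 1/33 / 2/33 = 1/2

P(Y=1) = 1/2, P(Y=3) = 1/2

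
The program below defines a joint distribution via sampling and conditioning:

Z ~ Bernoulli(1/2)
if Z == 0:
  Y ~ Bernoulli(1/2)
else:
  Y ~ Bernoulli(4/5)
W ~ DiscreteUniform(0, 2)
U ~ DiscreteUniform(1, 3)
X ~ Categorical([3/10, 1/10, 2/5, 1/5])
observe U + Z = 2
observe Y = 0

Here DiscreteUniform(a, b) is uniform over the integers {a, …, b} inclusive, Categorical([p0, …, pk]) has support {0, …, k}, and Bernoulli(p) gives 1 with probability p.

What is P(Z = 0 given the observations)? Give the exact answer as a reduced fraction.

P(Z = 0 | obs) = 5/7

Enumerate traces; 24 have nonzero weight after conditioning:
  (Z=0, Y=0, W=0, U=2, X=0) weight 1/120
  (Z=0, Y=0, W=0, U=2, X=1) weight 1/360
  (Z=0, Y=0, W=0, U=2, X=2) weight 1/90
  (Z=0, Y=0, W=0, U=2, X=3) weight 1/180
  (Z=0, Y=0, W=1, U=2, X=0) weight 1/120
  (Z=0, Y=0, W=1, U=2, X=1) weight 1/360
  (Z=0, Y=0, W=1, U=2, X=2) weight 1/90
  (Z=0, Y=0, W=1, U=2, X=3) weight 1/180
  (Z=1, Y=0, W=0, U=1, X=0) weight 1/300
  … 15 more
Group by Z:
  weight(Z=0) = 1/12
  weight(Z=1) = 1/30
Total weight = 1/12 + 1/30 = 7/60
P(Z=0 | obs) = 1/12 / 7/60 = 5/7
P(Z=1 | obs) = 1/30 / 7/60 = 2/7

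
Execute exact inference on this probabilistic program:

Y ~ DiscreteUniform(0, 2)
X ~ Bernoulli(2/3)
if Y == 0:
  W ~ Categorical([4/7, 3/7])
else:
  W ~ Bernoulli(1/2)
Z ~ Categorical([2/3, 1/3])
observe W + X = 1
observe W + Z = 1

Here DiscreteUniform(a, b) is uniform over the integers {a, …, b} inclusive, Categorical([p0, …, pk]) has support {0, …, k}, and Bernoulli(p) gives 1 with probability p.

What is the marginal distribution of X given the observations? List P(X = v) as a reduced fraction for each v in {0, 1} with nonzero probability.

P(X=0) = 10/21, P(X=1) = 11/21

Enumerate traces; 6 have nonzero weight after conditioning:
  (Y=0, X=0, W=1, Z=0) weight 2/63
  (Y=0, X=1, W=0, Z=1) weight 8/189
  (Y=1, X=0, W=1, Z=0) weight 1/27
  (Y=1, X=1, W=0, Z=1) weight 1/27
  (Y=2, X=0, W=1, Z=0) weight 1/27
  (Y=2, X=1, W=0, Z=1) weight 1/27
Group by X:
  weight(X=0) = 20/189
  weight(X=1) = 22/189
Total weight = 20/189 + 22/189 = 2/9
P(X=0 | obs) = 20/189 / 2/9 = 10/21
P(X=1 | obs) = 22/189 / 2/9 = 11/21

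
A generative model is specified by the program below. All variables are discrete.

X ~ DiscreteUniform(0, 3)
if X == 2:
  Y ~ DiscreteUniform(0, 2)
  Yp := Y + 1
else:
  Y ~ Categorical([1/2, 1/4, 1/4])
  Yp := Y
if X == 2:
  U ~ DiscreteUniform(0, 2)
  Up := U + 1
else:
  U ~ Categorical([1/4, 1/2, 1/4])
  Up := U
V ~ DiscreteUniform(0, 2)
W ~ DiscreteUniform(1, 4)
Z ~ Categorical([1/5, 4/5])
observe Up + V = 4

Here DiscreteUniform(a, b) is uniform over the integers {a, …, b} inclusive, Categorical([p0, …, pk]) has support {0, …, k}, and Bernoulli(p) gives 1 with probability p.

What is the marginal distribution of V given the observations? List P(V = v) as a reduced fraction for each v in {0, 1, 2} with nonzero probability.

P(V=1) = 4/17, P(V=2) = 13/17

Enumerate traces; 120 have nonzero weight after conditioning:
  (X=0, Y=0, U=2, V=2, W=1, Z=0) weight 1/1920
  (X=0, Y=0, U=2, V=2, W=1, Z=1) weight 1/480
  (X=0, Y=0, U=2, V=2, W=2, Z=0) weight 1/1920
  (X=0, Y=0, U=2, V=2, W=2, Z=1) weight 1/480
  (X=0, Y=0, U=2, V=2, W=3, Z=0) weight 1/1920
  (X=0, Y=0, U=2, V=2, W=3, Z=1) weight 1/480
  (X=0, Y=0, U=2, V=2, W=4, Z=0) weight 1/1920
  (X=0, Y=0, U=2, V=2, W=4, Z=1) weight 1/480
  (X=2, Y=0, U=2, V=1, W=1, Z=0) weight 1/2160
  … 111 more
Group by V:
  weight(V=1) = 1/36
  weight(V=2) = 13/144
Total weight = 1/36 + 13/144 = 17/144
P(V=1 | obs) = 1/36 / 17/144 = 4/17
P(V=2 | obs) = 13/144 / 17/144 = 13/17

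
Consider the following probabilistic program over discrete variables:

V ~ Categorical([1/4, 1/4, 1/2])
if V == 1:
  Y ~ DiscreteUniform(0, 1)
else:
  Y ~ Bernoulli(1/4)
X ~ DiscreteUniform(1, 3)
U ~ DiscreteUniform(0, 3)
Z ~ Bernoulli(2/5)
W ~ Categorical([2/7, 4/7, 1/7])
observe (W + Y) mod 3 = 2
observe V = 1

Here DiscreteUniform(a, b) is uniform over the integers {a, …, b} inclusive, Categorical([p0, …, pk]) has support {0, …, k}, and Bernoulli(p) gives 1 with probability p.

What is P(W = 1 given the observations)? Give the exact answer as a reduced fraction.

P(W = 1 | obs) = 4/5

Enumerate traces; 48 have nonzero weight after conditioning:
  (V=1, Y=0, X=1, U=0, Z=0, W=2) weight 1/1120
  (V=1, Y=0, X=1, U=0, Z=1, W=2) weight 1/1680
  (V=1, Y=0, X=1, U=1, Z=0, W=2) weight 1/1120
  (V=1, Y=0, X=1, U=1, Z=1, W=2) weight 1/1680
  (V=1, Y=0, X=1, U=2, Z=0, W=2) weight 1/1120
  (V=1, Y=0, X=1, U=2, Z=1, W=2) weight 1/1680
  (V=1, Y=0, X=1, U=3, Z=0, W=2) weight 1/1120
  (V=1, Y=0, X=1, U=3, Z=1, W=2) weight 1/1680
  (V=1, Y=1, X=1, U=0, Z=0, W=1) weight 1/280
  … 39 more
Group by W:
  weight(W=1) = 1/14
  weight(W=2) = 1/56
Total weight = 1/14 + 1/56 = 5/56
P(W=1 | obs) = 1/14 / 5/56 = 4/5
P(W=2 | obs) = 1/56 / 5/56 = 1/5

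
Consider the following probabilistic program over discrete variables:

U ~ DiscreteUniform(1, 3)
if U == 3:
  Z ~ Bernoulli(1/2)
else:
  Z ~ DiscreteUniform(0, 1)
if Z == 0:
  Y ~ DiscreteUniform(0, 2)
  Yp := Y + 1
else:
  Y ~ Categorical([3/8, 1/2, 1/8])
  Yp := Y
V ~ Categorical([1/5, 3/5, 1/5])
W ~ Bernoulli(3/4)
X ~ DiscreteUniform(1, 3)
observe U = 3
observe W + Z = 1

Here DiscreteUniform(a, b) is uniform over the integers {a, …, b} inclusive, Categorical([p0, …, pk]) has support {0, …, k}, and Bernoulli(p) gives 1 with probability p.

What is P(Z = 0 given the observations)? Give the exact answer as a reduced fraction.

Enumerate traces; 54 have nonzero weight after conditioning:
  (U=3, Z=0, Y=0, V=0, W=1, X=1) weight 1/360
  (U=3, Z=0, Y=0, V=0, W=1, X=2) weight 1/360
  (U=3, Z=0, Y=0, V=0, W=1, X=3) weight 1/360
  (U=3, Z=0, Y=0, V=1, W=1, X=1) weight 1/120
  (U=3, Z=0, Y=0, V=1, W=1, X=2) weight 1/120
  (U=3, Z=0, Y=0, V=1, W=1, X=3) weight 1/120
  (U=3, Z=0, Y=0, V=2, W=1, X=1) weight 1/360
  (U=3, Z=0, Y=0, V=2, W=1, X=2) weight 1/360
  (U=3, Z=1, Y=0, V=0, W=0, X=1) weight 1/960
  … 45 more
Group by Z:
  weight(Z=0) = 1/8
  weight(Z=1) = 1/24
Total weight = 1/8 + 1/24 = 1/6
P(Z=0 | obs) = 1/8 / 1/6 = 3/4
P(Z=1 | obs) = 1/24 / 1/6 = 1/4

P(Z = 0 | obs) = 3/4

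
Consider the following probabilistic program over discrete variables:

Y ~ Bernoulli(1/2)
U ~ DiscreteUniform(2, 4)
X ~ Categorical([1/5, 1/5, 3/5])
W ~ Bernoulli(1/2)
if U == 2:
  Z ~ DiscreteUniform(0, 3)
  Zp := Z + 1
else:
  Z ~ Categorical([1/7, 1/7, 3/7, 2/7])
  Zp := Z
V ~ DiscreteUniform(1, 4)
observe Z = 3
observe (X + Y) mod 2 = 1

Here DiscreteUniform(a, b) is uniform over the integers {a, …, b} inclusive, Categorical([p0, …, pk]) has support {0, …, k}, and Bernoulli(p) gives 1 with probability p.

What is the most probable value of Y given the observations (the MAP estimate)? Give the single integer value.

Enumerate traces; 72 have nonzero weight after conditioning:
  (Y=0, U=2, X=1, W=0, Z=3, V=1) weight 1/960
  (Y=0, U=2, X=1, W=0, Z=3, V=2) weight 1/960
  (Y=0, U=2, X=1, W=0, Z=3, V=3) weight 1/960
  (Y=0, U=2, X=1, W=0, Z=3, V=4) weight 1/960
  (Y=0, U=2, X=1, W=1, Z=3, V=1) weight 1/960
  (Y=0, U=2, X=1, W=1, Z=3, V=2) weight 1/960
  (Y=0, U=2, X=1, W=1, Z=3, V=3) weight 1/960
  (Y=0, U=2, X=1, W=1, Z=3, V=4) weight 1/960
  (Y=1, U=2, X=0, W=0, Z=3, V=1) weight 1/960
  … 63 more
Group by Y:
  weight(Y=0) = 23/840
  weight(Y=1) = 23/210
Total weight = 23/840 + 23/210 = 23/168
P(Y=0 | obs) = 23/840 / 23/168 = 1/5
P(Y=1 | obs) = 23/210 / 23/168 = 4/5
argmax = 1

argmax_v P(Y = v | obs) = 1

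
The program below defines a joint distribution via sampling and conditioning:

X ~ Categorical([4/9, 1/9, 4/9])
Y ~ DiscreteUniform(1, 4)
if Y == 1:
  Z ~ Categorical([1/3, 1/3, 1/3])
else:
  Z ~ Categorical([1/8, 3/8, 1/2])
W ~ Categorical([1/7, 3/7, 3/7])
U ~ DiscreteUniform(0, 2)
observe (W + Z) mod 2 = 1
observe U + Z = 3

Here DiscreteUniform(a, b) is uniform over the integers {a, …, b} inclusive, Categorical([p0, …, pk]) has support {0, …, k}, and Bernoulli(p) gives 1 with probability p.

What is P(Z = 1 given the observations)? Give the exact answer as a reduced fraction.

Enumerate traces; 36 have nonzero weight after conditioning:
  (X=0, Y=1, Z=1, W=0, U=2) weight 1/567
  (X=0, Y=1, Z=1, W=2, U=2) weight 1/189
  (X=0, Y=1, Z=2, W=1, U=1) weight 1/189
  (X=0, Y=2, Z=1, W=0, U=2) weight 1/504
  (X=0, Y=2, Z=1, W=2, U=2) weight 1/168
  (X=0, Y=2, Z=2, W=1, U=1) weight 1/126
  (X=0, Y=3, Z=1, W=0, U=2) weight 1/504
  (X=0, Y=3, Z=1, W=2, U=2) weight 1/168
  … 28 more
Group by Z:
  weight(Z=1) = 5/72
  weight(Z=2) = 11/168
Total weight = 5/72 + 11/168 = 17/126
P(Z=1 | obs) = 5/72 / 17/126 = 35/68
P(Z=2 | obs) = 11/168 / 17/126 = 33/68

P(Z = 1 | obs) = 35/68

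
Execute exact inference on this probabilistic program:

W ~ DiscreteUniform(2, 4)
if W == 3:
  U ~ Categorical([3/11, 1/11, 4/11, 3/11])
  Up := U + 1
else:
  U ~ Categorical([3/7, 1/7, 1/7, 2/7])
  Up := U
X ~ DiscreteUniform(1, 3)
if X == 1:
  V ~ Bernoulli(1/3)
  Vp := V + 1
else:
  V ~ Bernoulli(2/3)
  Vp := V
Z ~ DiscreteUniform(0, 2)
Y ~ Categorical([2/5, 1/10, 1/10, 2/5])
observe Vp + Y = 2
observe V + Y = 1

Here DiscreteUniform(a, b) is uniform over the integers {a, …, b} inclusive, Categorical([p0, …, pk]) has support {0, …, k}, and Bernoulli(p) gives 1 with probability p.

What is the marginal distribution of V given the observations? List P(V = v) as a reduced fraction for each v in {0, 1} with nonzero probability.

P(V=0) = 1/3, P(V=1) = 2/3

Enumerate traces; 72 have nonzero weight after conditioning:
  (W=2, U=0, X=1, V=0, Z=0, Y=1) weight 1/945
  (W=2, U=0, X=1, V=0, Z=1, Y=1) weight 1/945
  (W=2, U=0, X=1, V=0, Z=2, Y=1) weight 1/945
  (W=2, U=0, X=1, V=1, Z=0, Y=0) weight 2/945
  (W=2, U=0, X=1, V=1, Z=1, Y=0) weight 2/945
  (W=2, U=0, X=1, V=1, Z=2, Y=0) weight 2/945
  (W=2, U=1, X=1, V=0, Z=0, Y=1) weight 1/2835
  (W=2, U=1, X=1, V=0, Z=1, Y=1) weight 1/2835
  … 64 more
Group by V:
  weight(V=0) = 1/45
  weight(V=1) = 2/45
Total weight = 1/45 + 2/45 = 1/15
P(V=0 | obs) = 1/45 / 1/15 = 1/3
P(V=1 | obs) = 2/45 / 1/15 = 2/3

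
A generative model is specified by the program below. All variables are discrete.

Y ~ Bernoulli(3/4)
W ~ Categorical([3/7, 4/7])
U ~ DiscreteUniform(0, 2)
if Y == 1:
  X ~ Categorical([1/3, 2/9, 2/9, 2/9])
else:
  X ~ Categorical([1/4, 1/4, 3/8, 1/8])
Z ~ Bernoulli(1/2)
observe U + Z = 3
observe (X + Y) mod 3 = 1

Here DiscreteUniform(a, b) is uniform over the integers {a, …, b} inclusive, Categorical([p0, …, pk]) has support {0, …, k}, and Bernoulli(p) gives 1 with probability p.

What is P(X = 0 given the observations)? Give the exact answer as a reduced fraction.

Enumerate traces; 6 have nonzero weight after conditioning:
  (Y=0, W=0, U=2, X=1, Z=1) weight 1/224
  (Y=0, W=1, U=2, X=1, Z=1) weight 1/168
  (Y=1, W=0, U=2, X=0, Z=1) weight 1/56
  (Y=1, W=0, U=2, X=3, Z=1) weight 1/84
  (Y=1, W=1, U=2, X=0, Z=1) weight 1/42
  (Y=1, W=1, U=2, X=3, Z=1) weight 1/63
Group by X:
  weight(X=0) = 1/24
  weight(X=1) = 1/96
  weight(X=3) = 1/36
Total weight = 1/24 + 1/96 + 1/36 = 23/288
P(X=0 | obs) = 1/24 / 23/288 = 12/23
P(X=1 | obs) = 1/96 / 23/288 = 3/23
P(X=3 | obs) = 1/36 / 23/288 = 8/23

P(X = 0 | obs) = 12/23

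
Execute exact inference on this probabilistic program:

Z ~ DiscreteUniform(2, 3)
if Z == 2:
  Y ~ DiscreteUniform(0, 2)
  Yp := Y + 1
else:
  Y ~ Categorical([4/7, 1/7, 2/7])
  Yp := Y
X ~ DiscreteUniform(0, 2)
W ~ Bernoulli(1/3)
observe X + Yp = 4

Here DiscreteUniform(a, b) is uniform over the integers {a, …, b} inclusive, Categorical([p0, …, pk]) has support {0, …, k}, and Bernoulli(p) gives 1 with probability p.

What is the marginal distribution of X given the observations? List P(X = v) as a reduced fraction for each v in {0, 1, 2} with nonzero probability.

Enumerate traces; 6 have nonzero weight after conditioning:
  (Z=2, Y=1, X=2, W=0) weight 1/27
  (Z=2, Y=1, X=2, W=1) weight 1/54
  (Z=2, Y=2, X=1, W=0) weight 1/27
  (Z=2, Y=2, X=1, W=1) weight 1/54
  (Z=3, Y=2, X=2, W=0) weight 2/63
  (Z=3, Y=2, X=2, W=1) weight 1/63
Group by X:
  weight(X=1) = 1/18
  weight(X=2) = 13/126
Total weight = 1/18 + 13/126 = 10/63
P(X=1 | obs) = 1/18 / 10/63 = 7/20
P(X=2 | obs) = 13/126 / 10/63 = 13/20

P(X=1) = 7/20, P(X=2) = 13/20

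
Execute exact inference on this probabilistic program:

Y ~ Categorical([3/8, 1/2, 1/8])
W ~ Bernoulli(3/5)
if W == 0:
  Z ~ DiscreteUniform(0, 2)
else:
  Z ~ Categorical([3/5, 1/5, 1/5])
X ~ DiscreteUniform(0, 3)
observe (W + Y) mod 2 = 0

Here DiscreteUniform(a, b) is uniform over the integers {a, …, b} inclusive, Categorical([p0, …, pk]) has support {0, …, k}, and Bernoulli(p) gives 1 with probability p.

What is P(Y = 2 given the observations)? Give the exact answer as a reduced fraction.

P(Y = 2 | obs) = 1/10

Enumerate traces; 36 have nonzero weight after conditioning:
  (Y=0, W=0, Z=0, X=0) weight 1/80
  (Y=0, W=0, Z=0, X=1) weight 1/80
  (Y=0, W=0, Z=0, X=2) weight 1/80
  (Y=0, W=0, Z=0, X=3) weight 1/80
  (Y=0, W=0, Z=1, X=0) weight 1/80
  (Y=0, W=0, Z=1, X=1) weight 1/80
  (Y=0, W=0, Z=1, X=2) weight 1/80
  (Y=0, W=0, Z=1, X=3) weight 1/80
  (Y=1, W=1, Z=0, X=0) weight 9/200
  (Y=2, W=0, Z=0, X=0) weight 1/240
  … 26 more
Group by Y:
  weight(Y=0) = 3/20
  weight(Y=1) = 3/10
  weight(Y=2) = 1/20
Total weight = 3/20 + 3/10 + 1/20 = 1/2
P(Y=0 | obs) = 3/20 / 1/2 = 3/10
P(Y=1 | obs) = 3/10 / 1/2 = 3/5
P(Y=2 | obs) = 1/20 / 1/2 = 1/10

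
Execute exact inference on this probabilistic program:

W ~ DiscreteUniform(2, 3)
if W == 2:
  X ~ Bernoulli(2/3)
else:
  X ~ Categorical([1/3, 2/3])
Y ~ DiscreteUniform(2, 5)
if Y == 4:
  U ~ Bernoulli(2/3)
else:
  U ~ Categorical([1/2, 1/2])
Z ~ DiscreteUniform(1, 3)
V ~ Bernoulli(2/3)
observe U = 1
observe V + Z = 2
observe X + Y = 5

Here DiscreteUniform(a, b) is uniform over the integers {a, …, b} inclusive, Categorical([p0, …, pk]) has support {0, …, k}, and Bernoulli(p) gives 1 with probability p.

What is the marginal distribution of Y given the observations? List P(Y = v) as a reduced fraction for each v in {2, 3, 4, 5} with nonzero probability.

Enumerate traces; 8 have nonzero weight after conditioning:
  (W=2, X=0, Y=5, U=1, Z=1, V=1) weight 1/216
  (W=2, X=0, Y=5, U=1, Z=2, V=0) weight 1/432
  (W=2, X=1, Y=4, U=1, Z=1, V=1) weight 1/81
  (W=2, X=1, Y=4, U=1, Z=2, V=0) weight 1/162
  (W=3, X=0, Y=5, U=1, Z=1, V=1) weight 1/216
  (W=3, X=0, Y=5, U=1, Z=2, V=0) weight 1/432
  (W=3, X=1, Y=4, U=1, Z=1, V=1) weight 1/81
  (W=3, X=1, Y=4, U=1, Z=2, V=0) weight 1/162
Group by Y:
  weight(Y=4) = 1/27
  weight(Y=5) = 1/72
Total weight = 1/27 + 1/72 = 11/216
P(Y=4 | obs) = 1/27 / 11/216 = 8/11
P(Y=5 | obs) = 1/72 / 11/216 = 3/11

P(Y=4) = 8/11, P(Y=5) = 3/11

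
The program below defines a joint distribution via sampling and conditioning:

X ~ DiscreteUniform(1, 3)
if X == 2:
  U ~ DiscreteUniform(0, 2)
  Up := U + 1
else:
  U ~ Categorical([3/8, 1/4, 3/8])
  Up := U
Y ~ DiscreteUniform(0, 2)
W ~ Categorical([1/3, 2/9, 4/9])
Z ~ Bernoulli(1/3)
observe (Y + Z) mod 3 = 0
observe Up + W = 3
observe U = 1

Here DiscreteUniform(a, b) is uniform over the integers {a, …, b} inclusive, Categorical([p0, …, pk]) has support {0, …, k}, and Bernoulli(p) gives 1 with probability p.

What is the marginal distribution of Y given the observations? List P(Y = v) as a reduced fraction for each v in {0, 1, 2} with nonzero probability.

P(Y=0) = 2/3, P(Y=2) = 1/3

Enumerate traces; 6 have nonzero weight after conditioning:
  (X=1, U=1, Y=0, W=2, Z=0) weight 2/243
  (X=1, U=1, Y=2, W=2, Z=1) weight 1/243
  (X=2, U=1, Y=0, W=1, Z=0) weight 4/729
  (X=2, U=1, Y=2, W=1, Z=1) weight 2/729
  (X=3, U=1, Y=0, W=2, Z=0) weight 2/243
  (X=3, U=1, Y=2, W=2, Z=1) weight 1/243
Group by Y:
  weight(Y=0) = 16/729
  weight(Y=2) = 8/729
Total weight = 16/729 + 8/729 = 8/243
P(Y=0 | obs) = 16/729 / 8/243 = 2/3
P(Y=2 | obs) = 8/729 / 8/243 = 1/3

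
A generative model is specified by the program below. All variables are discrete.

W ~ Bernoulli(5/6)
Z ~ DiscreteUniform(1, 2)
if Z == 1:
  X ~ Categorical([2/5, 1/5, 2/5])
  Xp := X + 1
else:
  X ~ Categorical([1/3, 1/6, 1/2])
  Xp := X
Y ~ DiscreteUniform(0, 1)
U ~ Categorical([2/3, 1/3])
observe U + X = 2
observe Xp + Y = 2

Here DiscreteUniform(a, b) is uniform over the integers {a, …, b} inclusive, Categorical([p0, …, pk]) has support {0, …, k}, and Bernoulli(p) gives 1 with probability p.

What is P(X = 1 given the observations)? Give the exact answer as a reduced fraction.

P(X = 1 | obs) = 11/41

Enumerate traces; 6 have nonzero weight after conditioning:
  (W=0, Z=1, X=1, Y=0, U=1) weight 1/360
  (W=0, Z=2, X=1, Y=1, U=1) weight 1/432
  (W=0, Z=2, X=2, Y=0, U=0) weight 1/72
  (W=1, Z=1, X=1, Y=0, U=1) weight 1/72
  (W=1, Z=2, X=1, Y=1, U=1) weight 5/432
  (W=1, Z=2, X=2, Y=0, U=0) weight 5/72
Group by X:
  weight(X=1) = 11/360
  weight(X=2) = 1/12
Total weight = 11/360 + 1/12 = 41/360
P(X=1 | obs) = 11/360 / 41/360 = 11/41
P(X=2 | obs) = 1/12 / 41/360 = 30/41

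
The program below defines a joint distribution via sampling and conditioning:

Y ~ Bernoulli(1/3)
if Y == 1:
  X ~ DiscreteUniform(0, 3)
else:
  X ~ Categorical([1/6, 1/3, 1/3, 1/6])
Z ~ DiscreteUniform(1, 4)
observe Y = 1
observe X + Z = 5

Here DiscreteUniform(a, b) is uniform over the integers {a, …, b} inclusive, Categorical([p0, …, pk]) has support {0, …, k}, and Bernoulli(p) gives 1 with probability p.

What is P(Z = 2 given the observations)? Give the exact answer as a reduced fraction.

Enumerate traces; 3 have nonzero weight after conditioning:
  (Y=1, X=1, Z=4) weight 1/48
  (Y=1, X=2, Z=3) weight 1/48
  (Y=1, X=3, Z=2) weight 1/48
Group by Z:
  weight(Z=2) = 1/48
  weight(Z=3) = 1/48
  weight(Z=4) = 1/48
Total weight = 1/48 + 1/48 + 1/48 = 1/16
P(Z=2 | obs) = 1/48 / 1/16 = 1/3
P(Z=3 | obs) = 1/48 / 1/16 = 1/3
P(Z=4 | obs) = 1/48 / 1/16 = 1/3

P(Z = 2 | obs) = 1/3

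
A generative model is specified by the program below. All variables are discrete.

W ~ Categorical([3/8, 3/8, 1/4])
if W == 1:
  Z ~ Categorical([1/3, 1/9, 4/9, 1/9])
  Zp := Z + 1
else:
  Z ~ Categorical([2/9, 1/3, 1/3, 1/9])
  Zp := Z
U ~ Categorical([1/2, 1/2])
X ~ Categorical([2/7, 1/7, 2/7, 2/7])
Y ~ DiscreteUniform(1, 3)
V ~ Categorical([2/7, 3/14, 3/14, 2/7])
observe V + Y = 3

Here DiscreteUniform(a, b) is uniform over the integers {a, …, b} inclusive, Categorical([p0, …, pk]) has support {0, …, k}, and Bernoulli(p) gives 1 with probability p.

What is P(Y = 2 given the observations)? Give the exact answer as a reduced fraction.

Enumerate traces; 288 have nonzero weight after conditioning:
  (W=0, Z=0, U=0, X=0, Y=1, V=2) weight 1/1176
  (W=0, Z=0, U=0, X=0, Y=2, V=1) weight 1/1176
  (W=0, Z=0, U=0, X=0, Y=3, V=0) weight 1/882
  (W=0, Z=0, U=0, X=1, Y=1, V=2) weight 1/2352
  (W=0, Z=0, U=0, X=1, Y=2, V=1) weight 1/2352
  (W=0, Z=0, U=0, X=1, Y=3, V=0) weight 1/1764
  (W=0, Z=0, U=0, X=2, Y=1, V=2) weight 1/1176
  (W=0, Z=0, U=0, X=2, Y=2, V=1) weight 1/1176
  … 280 more
Group by Y:
  weight(Y=1) = 1/14
  weight(Y=2) = 1/14
  weight(Y=3) = 2/21
Total weight = 1/14 + 1/14 + 2/21 = 5/21
P(Y=1 | obs) = 1/14 / 5/21 = 3/10
P(Y=2 | obs) = 1/14 / 5/21 = 3/10
P(Y=3 | obs) = 2/21 / 5/21 = 2/5

P(Y = 2 | obs) = 3/10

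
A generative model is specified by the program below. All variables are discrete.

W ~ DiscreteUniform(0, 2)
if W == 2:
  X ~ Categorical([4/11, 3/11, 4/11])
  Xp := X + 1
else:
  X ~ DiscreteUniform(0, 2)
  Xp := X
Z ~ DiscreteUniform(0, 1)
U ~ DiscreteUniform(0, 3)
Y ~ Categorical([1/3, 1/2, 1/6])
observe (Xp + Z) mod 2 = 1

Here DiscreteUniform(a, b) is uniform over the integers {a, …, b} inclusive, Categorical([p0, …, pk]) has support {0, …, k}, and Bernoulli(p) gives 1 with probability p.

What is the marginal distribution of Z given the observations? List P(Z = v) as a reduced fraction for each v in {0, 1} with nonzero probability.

P(Z=0) = 46/99, P(Z=1) = 53/99

Enumerate traces; 108 have nonzero weight after conditioning:
  (W=0, X=0, Z=1, U=0, Y=0) weight 1/216
  (W=0, X=0, Z=1, U=0, Y=1) weight 1/144
  (W=0, X=0, Z=1, U=0, Y=2) weight 1/432
  (W=0, X=0, Z=1, U=1, Y=0) weight 1/216
  (W=0, X=0, Z=1, U=1, Y=1) weight 1/144
  (W=0, X=0, Z=1, U=1, Y=2) weight 1/432
  (W=0, X=0, Z=1, U=2, Y=0) weight 1/216
  (W=0, X=0, Z=1, U=2, Y=1) weight 1/144
  (W=0, X=1, Z=0, U=0, Y=0) weight 1/216
  … 99 more
Group by Z:
  weight(Z=0) = 23/99
  weight(Z=1) = 53/198
Total weight = 23/99 + 53/198 = 1/2
P(Z=0 | obs) = 23/99 / 1/2 = 46/99
P(Z=1 | obs) = 53/198 / 1/2 = 53/99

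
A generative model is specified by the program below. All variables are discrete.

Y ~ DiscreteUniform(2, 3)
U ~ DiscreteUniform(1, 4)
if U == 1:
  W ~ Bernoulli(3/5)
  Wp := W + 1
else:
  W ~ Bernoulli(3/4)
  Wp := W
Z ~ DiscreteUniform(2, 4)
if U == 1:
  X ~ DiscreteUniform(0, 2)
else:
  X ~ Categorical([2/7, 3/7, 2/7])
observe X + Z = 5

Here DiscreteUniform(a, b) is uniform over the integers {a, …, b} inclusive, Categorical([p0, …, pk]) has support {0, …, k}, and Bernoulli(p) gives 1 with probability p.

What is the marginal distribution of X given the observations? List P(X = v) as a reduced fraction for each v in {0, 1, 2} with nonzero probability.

P(X=1) = 34/59, P(X=2) = 25/59

Enumerate traces; 32 have nonzero weight after conditioning:
  (Y=2, U=1, W=0, Z=3, X=2) weight 1/180
  (Y=2, U=1, W=0, Z=4, X=1) weight 1/180
  (Y=2, U=1, W=1, Z=3, X=2) weight 1/120
  (Y=2, U=1, W=1, Z=4, X=1) weight 1/120
  (Y=2, U=2, W=0, Z=3, X=2) weight 1/336
  (Y=2, U=2, W=0, Z=4, X=1) weight 1/224
  (Y=2, U=2, W=1, Z=3, X=2) weight 1/112
  (Y=2, U=2, W=1, Z=4, X=1) weight 3/224
  … 24 more
Group by X:
  weight(X=1) = 17/126
  weight(X=2) = 25/252
Total weight = 17/126 + 25/252 = 59/252
P(X=1 | obs) = 17/126 / 59/252 = 34/59
P(X=2 | obs) = 25/252 / 59/252 = 25/59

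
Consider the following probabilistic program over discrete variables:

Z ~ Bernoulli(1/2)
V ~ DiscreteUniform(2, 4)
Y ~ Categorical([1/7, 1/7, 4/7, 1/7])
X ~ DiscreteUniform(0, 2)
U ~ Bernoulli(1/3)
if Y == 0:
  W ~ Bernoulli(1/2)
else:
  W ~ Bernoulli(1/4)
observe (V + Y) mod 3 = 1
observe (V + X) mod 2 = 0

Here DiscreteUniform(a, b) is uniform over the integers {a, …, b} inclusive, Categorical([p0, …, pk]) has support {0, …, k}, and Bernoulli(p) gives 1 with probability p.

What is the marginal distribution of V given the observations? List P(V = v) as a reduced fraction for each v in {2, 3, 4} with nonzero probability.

P(V=2) = 8/13, P(V=3) = 1/13, P(V=4) = 4/13

Enumerate traces; 56 have nonzero weight after conditioning:
  (Z=0, V=2, Y=2, X=0, U=0, W=0) weight 1/63
  (Z=0, V=2, Y=2, X=0, U=0, W=1) weight 1/189
  (Z=0, V=2, Y=2, X=0, U=1, W=0) weight 1/126
  (Z=0, V=2, Y=2, X=0, U=1, W=1) weight 1/378
  (Z=0, V=2, Y=2, X=2, U=0, W=0) weight 1/63
  (Z=0, V=2, Y=2, X=2, U=0, W=1) weight 1/189
  (Z=0, V=2, Y=2, X=2, U=1, W=0) weight 1/126
  (Z=0, V=2, Y=2, X=2, U=1, W=1) weight 1/378
  (Z=0, V=3, Y=1, X=1, U=0, W=0) weight 1/252
  (Z=0, V=4, Y=0, X=0, U=0, W=0) weight 1/378
  … 46 more
Group by V:
  weight(V=2) = 8/63
  weight(V=3) = 1/63
  weight(V=4) = 4/63
Total weight = 8/63 + 1/63 + 4/63 = 13/63
P(V=2 | obs) = 8/63 / 13/63 = 8/13
P(V=3 | obs) = 1/63 / 13/63 = 1/13
P(V=4 | obs) = 4/63 / 13/63 = 4/13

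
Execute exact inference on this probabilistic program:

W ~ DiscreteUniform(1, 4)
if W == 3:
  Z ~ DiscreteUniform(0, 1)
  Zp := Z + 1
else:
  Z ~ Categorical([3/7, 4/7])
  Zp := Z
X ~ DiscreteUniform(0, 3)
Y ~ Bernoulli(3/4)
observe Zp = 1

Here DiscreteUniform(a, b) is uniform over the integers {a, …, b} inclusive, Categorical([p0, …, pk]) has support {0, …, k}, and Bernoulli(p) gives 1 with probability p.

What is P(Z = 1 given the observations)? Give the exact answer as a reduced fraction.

Enumerate traces; 32 have nonzero weight after conditioning:
  (W=1, Z=1, X=0, Y=0) weight 1/112
  (W=1, Z=1, X=0, Y=1) weight 3/112
  (W=1, Z=1, X=1, Y=0) weight 1/112
  (W=1, Z=1, X=1, Y=1) weight 3/112
  (W=1, Z=1, X=2, Y=0) weight 1/112
  (W=1, Z=1, X=2, Y=1) weight 3/112
  (W=1, Z=1, X=3, Y=0) weight 1/112
  (W=1, Z=1, X=3, Y=1) weight 3/112
  (W=3, Z=0, X=0, Y=0) weight 1/128
  … 23 more
Group by Z:
  weight(Z=0) = 1/8
  weight(Z=1) = 3/7
Total weight = 1/8 + 3/7 = 31/56
P(Z=0 | obs) = 1/8 / 31/56 = 7/31
P(Z=1 | obs) = 3/7 / 31/56 = 24/31

P(Z = 1 | obs) = 24/31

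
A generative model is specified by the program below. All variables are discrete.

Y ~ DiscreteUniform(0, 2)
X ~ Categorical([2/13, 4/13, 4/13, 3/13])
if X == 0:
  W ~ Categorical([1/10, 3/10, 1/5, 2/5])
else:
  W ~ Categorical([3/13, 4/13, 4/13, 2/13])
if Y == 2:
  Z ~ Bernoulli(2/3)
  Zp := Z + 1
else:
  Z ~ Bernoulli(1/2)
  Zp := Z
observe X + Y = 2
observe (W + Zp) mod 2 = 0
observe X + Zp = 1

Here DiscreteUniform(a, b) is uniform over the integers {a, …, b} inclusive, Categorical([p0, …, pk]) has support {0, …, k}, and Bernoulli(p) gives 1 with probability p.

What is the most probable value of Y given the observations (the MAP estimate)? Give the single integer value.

Enumerate traces; 4 have nonzero weight after conditioning:
  (Y=1, X=1, W=0, Z=0) weight 2/169
  (Y=1, X=1, W=2, Z=0) weight 8/507
  (Y=2, X=0, W=1, Z=0) weight 1/195
  (Y=2, X=0, W=3, Z=0) weight 4/585
Group by Y:
  weight(Y=1) = 14/507
  weight(Y=2) = 7/585
Total weight = 14/507 + 7/585 = 301/7605
P(Y=1 | obs) = 14/507 / 301/7605 = 30/43
P(Y=2 | obs) = 7/585 / 301/7605 = 13/43
argmax = 1

argmax_v P(Y = v | obs) = 1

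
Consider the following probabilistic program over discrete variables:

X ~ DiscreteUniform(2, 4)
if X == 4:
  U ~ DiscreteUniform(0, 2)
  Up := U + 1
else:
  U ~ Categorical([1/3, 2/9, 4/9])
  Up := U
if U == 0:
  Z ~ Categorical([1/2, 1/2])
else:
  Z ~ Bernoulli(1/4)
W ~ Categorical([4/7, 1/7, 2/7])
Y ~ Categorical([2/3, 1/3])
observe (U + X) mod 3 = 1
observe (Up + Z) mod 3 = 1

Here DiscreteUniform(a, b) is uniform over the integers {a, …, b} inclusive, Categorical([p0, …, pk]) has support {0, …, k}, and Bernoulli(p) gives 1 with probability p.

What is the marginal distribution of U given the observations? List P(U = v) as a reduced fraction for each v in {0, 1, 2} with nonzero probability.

Enumerate traces; 12 have nonzero weight after conditioning:
  (X=3, U=1, Z=0, W=0, Y=0) weight 4/189
  (X=3, U=1, Z=0, W=0, Y=1) weight 2/189
  (X=3, U=1, Z=0, W=1, Y=0) weight 1/189
  (X=3, U=1, Z=0, W=1, Y=1) weight 1/378
  (X=3, U=1, Z=0, W=2, Y=0) weight 2/189
  (X=3, U=1, Z=0, W=2, Y=1) weight 1/189
  (X=4, U=0, Z=0, W=0, Y=0) weight 4/189
  (X=4, U=0, Z=0, W=0, Y=1) weight 2/189
  … 4 more
Group by U:
  weight(U=0) = 1/18
  weight(U=1) = 1/18
Total weight = 1/18 + 1/18 = 1/9
P(U=0 | obs) = 1/18 / 1/9 = 1/2
P(U=1 | obs) = 1/18 / 1/9 = 1/2

P(U=0) = 1/2, P(U=1) = 1/2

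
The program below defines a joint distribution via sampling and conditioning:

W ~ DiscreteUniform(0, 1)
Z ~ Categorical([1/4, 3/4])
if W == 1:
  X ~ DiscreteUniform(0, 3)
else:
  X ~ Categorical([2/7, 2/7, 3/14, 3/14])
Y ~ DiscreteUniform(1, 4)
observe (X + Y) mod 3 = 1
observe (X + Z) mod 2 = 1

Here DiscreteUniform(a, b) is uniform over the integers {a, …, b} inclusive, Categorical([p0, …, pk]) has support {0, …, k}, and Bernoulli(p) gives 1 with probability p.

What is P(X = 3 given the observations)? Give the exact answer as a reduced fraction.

P(X = 3 | obs) = 13/85

Enumerate traces; 12 have nonzero weight after conditioning:
  (W=0, Z=0, X=1, Y=3) weight 1/112
  (W=0, Z=0, X=3, Y=1) weight 3/448
  (W=0, Z=0, X=3, Y=4) weight 3/448
  (W=0, Z=1, X=0, Y=1) weight 3/112
  (W=0, Z=1, X=0, Y=4) weight 3/112
  (W=0, Z=1, X=2, Y=2) weight 9/448
  (W=1, Z=0, X=1, Y=3) weight 1/128
  (W=1, Z=0, X=3, Y=1) weight 1/128
  … 4 more
Group by X:
  weight(X=0) = 45/448
  weight(X=1) = 15/896
  weight(X=2) = 39/896
  weight(X=3) = 13/448
Total weight = 45/448 + 15/896 + 39/896 + 13/448 = 85/448
P(X=0 | obs) = 45/448 / 85/448 = 9/17
P(X=1 | obs) = 15/896 / 85/448 = 3/34
P(X=2 | obs) = 39/896 / 85/448 = 39/170
P(X=3 | obs) = 13/448 / 85/448 = 13/85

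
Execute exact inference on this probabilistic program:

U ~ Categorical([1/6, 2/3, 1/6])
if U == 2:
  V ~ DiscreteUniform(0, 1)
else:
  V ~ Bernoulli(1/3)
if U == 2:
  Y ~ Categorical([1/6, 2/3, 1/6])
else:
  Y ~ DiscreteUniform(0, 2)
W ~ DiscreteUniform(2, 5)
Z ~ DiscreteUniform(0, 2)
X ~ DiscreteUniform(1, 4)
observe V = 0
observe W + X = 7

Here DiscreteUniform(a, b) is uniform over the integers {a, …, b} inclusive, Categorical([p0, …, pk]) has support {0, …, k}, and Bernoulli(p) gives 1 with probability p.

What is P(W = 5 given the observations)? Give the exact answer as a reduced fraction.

Enumerate traces; 81 have nonzero weight after conditioning:
  (U=0, V=0, Y=0, W=3, Z=0, X=4) weight 1/1296
  (U=0, V=0, Y=0, W=3, Z=1, X=4) weight 1/1296
  (U=0, V=0, Y=0, W=3, Z=2, X=4) weight 1/1296
  (U=0, V=0, Y=0, W=4, Z=0, X=3) weight 1/1296
  (U=0, V=0, Y=0, W=4, Z=1, X=3) weight 1/1296
  (U=0, V=0, Y=0, W=4, Z=2, X=3) weight 1/1296
  (U=0, V=0, Y=0, W=5, Z=0, X=2) weight 1/1296
  (U=0, V=0, Y=0, W=5, Z=1, X=2) weight 1/1296
  … 73 more
Group by W:
  weight(W=3) = 23/576
  weight(W=4) = 23/576
  weight(W=5) = 23/576
Total weight = 23/576 + 23/576 + 23/576 = 23/192
P(W=3 | obs) = 23/576 / 23/192 = 1/3
P(W=4 | obs) = 23/576 / 23/192 = 1/3
P(W=5 | obs) = 23/576 / 23/192 = 1/3

P(W = 5 | obs) = 1/3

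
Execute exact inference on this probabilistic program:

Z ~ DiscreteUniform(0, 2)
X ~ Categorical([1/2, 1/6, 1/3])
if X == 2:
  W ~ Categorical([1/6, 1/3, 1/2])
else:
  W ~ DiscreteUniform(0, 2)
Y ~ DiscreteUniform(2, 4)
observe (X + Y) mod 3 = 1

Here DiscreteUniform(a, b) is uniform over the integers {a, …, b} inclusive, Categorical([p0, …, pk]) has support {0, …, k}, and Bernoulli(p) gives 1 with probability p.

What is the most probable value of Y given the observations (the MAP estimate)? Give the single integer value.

argmax_v P(Y = v | obs) = 4

Enumerate traces; 27 have nonzero weight after conditioning:
  (Z=0, X=0, W=0, Y=4) weight 1/54
  (Z=0, X=0, W=1, Y=4) weight 1/54
  (Z=0, X=0, W=2, Y=4) weight 1/54
  (Z=0, X=1, W=0, Y=3) weight 1/162
  (Z=0, X=1, W=1, Y=3) weight 1/162
  (Z=0, X=1, W=2, Y=3) weight 1/162
  (Z=0, X=2, W=0, Y=2) weight 1/162
  (Z=0, X=2, W=1, Y=2) weight 1/81
  … 19 more
Group by Y:
  weight(Y=2) = 1/9
  weight(Y=3) = 1/18
  weight(Y=4) = 1/6
Total weight = 1/9 + 1/18 + 1/6 = 1/3
P(Y=2 | obs) = 1/9 / 1/3 = 1/3
P(Y=3 | obs) = 1/18 / 1/3 = 1/6
P(Y=4 | obs) = 1/6 / 1/3 = 1/2
argmax = 4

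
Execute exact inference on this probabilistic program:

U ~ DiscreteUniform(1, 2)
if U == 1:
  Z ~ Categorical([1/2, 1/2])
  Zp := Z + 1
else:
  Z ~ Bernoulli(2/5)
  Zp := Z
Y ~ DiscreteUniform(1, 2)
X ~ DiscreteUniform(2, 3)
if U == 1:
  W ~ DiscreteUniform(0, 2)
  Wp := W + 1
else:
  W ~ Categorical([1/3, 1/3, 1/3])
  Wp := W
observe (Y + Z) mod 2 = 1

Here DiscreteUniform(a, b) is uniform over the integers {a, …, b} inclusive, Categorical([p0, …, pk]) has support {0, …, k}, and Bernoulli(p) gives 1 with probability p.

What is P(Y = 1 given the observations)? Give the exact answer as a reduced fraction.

Enumerate traces; 24 have nonzero weight after conditioning:
  (U=1, Z=0, Y=1, X=2, W=0) weight 1/48
  (U=1, Z=0, Y=1, X=2, W=1) weight 1/48
  (U=1, Z=0, Y=1, X=2, W=2) weight 1/48
  (U=1, Z=0, Y=1, X=3, W=0) weight 1/48
  (U=1, Z=0, Y=1, X=3, W=1) weight 1/48
  (U=1, Z=0, Y=1, X=3, W=2) weight 1/48
  (U=1, Z=1, Y=2, X=2, W=0) weight 1/48
  (U=1, Z=1, Y=2, X=2, W=1) weight 1/48
  … 16 more
Group by Y:
  weight(Y=1) = 11/40
  weight(Y=2) = 9/40
Total weight = 11/40 + 9/40 = 1/2
P(Y=1 | obs) = 11/40 / 1/2 = 11/20
P(Y=2 | obs) = 9/40 / 1/2 = 9/20

P(Y = 1 | obs) = 11/20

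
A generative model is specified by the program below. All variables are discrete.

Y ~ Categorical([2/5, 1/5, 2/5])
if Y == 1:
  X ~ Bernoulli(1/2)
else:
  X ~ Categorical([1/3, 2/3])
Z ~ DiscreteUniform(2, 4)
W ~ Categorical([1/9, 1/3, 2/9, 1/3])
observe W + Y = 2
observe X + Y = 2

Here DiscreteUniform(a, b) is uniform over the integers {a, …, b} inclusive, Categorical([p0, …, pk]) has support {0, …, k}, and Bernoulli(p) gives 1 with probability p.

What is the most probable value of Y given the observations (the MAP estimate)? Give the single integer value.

Enumerate traces; 6 have nonzero weight after conditioning:
  (Y=1, X=1, Z=2, W=1) weight 1/90
  (Y=1, X=1, Z=3, W=1) weight 1/90
  (Y=1, X=1, Z=4, W=1) weight 1/90
  (Y=2, X=0, Z=2, W=0) weight 2/405
  (Y=2, X=0, Z=3, W=0) weight 2/405
  (Y=2, X=0, Z=4, W=0) weight 2/405
Group by Y:
  weight(Y=1) = 1/30
  weight(Y=2) = 2/135
Total weight = 1/30 + 2/135 = 13/270
P(Y=1 | obs) = 1/30 / 13/270 = 9/13
P(Y=2 | obs) = 2/135 / 13/270 = 4/13
argmax = 1

argmax_v P(Y = v | obs) = 1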